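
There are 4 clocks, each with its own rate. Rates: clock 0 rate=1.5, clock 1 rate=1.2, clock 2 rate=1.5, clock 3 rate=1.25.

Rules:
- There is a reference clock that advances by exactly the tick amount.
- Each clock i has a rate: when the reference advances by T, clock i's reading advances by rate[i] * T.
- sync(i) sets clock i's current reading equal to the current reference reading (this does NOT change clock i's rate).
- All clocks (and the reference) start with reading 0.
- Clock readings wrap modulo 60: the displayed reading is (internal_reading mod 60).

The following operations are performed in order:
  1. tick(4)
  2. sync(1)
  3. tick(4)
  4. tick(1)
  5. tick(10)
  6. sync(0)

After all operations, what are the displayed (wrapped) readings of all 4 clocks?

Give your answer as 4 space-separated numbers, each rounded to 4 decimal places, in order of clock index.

After op 1 tick(4): ref=4.0000 raw=[6.0000 4.8000 6.0000 5.0000]
After op 2 sync(1): ref=4.0000 raw=[6.0000 4.0000 6.0000 5.0000]
After op 3 tick(4): ref=8.0000 raw=[12.0000 8.8000 12.0000 10.0000]
After op 4 tick(1): ref=9.0000 raw=[13.5000 10.0000 13.5000 11.2500]
After op 5 tick(10): ref=19.0000 raw=[28.5000 22.0000 28.5000 23.7500]
After op 6 sync(0): ref=19.0000 raw=[19.0000 22.0000 28.5000 23.7500]
Wrap final raw readings (mod 60): 19.0000 mod 60 = 19.0000; 22.0000 mod 60 = 22.0000; 28.5000 mod 60 = 28.5000; 23.7500 mod 60 = 23.7500

Answer: 19.0000 22.0000 28.5000 23.7500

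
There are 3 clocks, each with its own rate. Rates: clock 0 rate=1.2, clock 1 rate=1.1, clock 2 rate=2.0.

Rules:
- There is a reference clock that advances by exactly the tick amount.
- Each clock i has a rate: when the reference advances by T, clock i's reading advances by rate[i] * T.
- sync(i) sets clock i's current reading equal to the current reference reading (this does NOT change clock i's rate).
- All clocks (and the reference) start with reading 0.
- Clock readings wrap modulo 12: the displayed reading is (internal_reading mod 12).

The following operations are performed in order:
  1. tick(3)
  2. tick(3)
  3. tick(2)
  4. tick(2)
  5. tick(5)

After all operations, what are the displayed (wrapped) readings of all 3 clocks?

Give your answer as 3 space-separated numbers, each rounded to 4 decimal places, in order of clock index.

Answer: 6.0000 4.5000 6.0000

Derivation:
After op 1 tick(3): ref=3.0000 raw=[3.6000 3.3000 6.0000]
After op 2 tick(3): ref=6.0000 raw=[7.2000 6.6000 12.0000]
After op 3 tick(2): ref=8.0000 raw=[9.6000 8.8000 16.0000]
After op 4 tick(2): ref=10.0000 raw=[12.0000 11.0000 20.0000]
After op 5 tick(5): ref=15.0000 raw=[18.0000 16.5000 30.0000]
Wrap final raw readings (mod 12): 18.0000 mod 12 = 6.0000; 16.5000 mod 12 = 4.5000; 30.0000 mod 12 = 6.0000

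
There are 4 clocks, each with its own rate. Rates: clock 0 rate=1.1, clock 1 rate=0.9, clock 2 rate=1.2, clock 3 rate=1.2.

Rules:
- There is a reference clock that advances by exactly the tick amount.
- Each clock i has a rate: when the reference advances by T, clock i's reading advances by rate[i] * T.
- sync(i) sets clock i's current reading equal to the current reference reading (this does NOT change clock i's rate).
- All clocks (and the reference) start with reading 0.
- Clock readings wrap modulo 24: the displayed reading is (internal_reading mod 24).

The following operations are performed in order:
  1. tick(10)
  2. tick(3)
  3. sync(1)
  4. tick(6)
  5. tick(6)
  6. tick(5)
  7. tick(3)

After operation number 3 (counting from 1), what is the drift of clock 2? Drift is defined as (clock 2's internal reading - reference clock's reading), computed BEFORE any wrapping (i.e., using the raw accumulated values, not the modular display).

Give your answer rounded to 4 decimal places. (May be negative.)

After op 1 tick(10): ref=10.0000 raw=[11.0000 9.0000 12.0000 12.0000]
After op 2 tick(3): ref=13.0000 raw=[14.3000 11.7000 15.6000 15.6000]
After op 3 sync(1): ref=13.0000 raw=[14.3000 13.0000 15.6000 15.6000]
Drift of clock 2 after op 3: 15.6000 - 13.0000 = 2.6000

Answer: 2.6000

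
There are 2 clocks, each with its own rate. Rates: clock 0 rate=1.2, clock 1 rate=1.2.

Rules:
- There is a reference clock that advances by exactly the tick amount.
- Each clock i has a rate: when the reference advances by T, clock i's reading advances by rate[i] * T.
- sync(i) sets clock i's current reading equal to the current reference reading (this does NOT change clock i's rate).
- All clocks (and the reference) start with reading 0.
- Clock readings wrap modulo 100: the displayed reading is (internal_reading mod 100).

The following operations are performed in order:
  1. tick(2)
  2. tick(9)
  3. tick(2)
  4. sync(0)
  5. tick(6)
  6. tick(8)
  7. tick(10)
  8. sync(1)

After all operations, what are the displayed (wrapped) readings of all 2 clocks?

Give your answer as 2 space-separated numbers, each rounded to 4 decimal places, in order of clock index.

Answer: 41.8000 37.0000

Derivation:
After op 1 tick(2): ref=2.0000 raw=[2.4000 2.4000]
After op 2 tick(9): ref=11.0000 raw=[13.2000 13.2000]
After op 3 tick(2): ref=13.0000 raw=[15.6000 15.6000]
After op 4 sync(0): ref=13.0000 raw=[13.0000 15.6000]
After op 5 tick(6): ref=19.0000 raw=[20.2000 22.8000]
After op 6 tick(8): ref=27.0000 raw=[29.8000 32.4000]
After op 7 tick(10): ref=37.0000 raw=[41.8000 44.4000]
After op 8 sync(1): ref=37.0000 raw=[41.8000 37.0000]
Wrap final raw readings (mod 100): 41.8000 mod 100 = 41.8000; 37.0000 mod 100 = 37.0000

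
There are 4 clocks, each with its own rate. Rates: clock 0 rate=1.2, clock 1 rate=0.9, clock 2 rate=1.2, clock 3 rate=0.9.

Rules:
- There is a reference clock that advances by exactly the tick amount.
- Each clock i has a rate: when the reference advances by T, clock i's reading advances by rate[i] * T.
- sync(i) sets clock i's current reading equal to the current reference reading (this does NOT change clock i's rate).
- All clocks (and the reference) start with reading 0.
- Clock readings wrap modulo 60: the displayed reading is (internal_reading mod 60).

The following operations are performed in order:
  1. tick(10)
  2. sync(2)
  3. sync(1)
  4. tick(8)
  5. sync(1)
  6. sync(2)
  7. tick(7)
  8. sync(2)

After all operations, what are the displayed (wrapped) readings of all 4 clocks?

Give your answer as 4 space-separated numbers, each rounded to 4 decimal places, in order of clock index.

Answer: 30.0000 24.3000 25.0000 22.5000

Derivation:
After op 1 tick(10): ref=10.0000 raw=[12.0000 9.0000 12.0000 9.0000]
After op 2 sync(2): ref=10.0000 raw=[12.0000 9.0000 10.0000 9.0000]
After op 3 sync(1): ref=10.0000 raw=[12.0000 10.0000 10.0000 9.0000]
After op 4 tick(8): ref=18.0000 raw=[21.6000 17.2000 19.6000 16.2000]
After op 5 sync(1): ref=18.0000 raw=[21.6000 18.0000 19.6000 16.2000]
After op 6 sync(2): ref=18.0000 raw=[21.6000 18.0000 18.0000 16.2000]
After op 7 tick(7): ref=25.0000 raw=[30.0000 24.3000 26.4000 22.5000]
After op 8 sync(2): ref=25.0000 raw=[30.0000 24.3000 25.0000 22.5000]
Wrap final raw readings (mod 60): 30.0000 mod 60 = 30.0000; 24.3000 mod 60 = 24.3000; 25.0000 mod 60 = 25.0000; 22.5000 mod 60 = 22.5000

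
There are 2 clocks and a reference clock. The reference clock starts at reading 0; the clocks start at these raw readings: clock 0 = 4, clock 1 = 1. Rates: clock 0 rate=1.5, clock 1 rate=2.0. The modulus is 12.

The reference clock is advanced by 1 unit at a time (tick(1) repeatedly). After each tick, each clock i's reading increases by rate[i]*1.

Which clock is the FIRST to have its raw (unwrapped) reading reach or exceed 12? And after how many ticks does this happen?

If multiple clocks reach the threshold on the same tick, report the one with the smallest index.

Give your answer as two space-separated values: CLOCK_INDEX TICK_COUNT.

Answer: 0 6

Derivation:
clock 0: start=4, rate=1.5, needs 12-4 = 8; ticks = ceil(8/1.5) = ceil(5.3333) = 6; reading at tick 6 = 4 + 1.5*6 = 13.0000
clock 1: start=1, rate=2.0, needs 12-1 = 11; ticks = ceil(11/2.0) = ceil(5.5000) = 6; reading at tick 6 = 1 + 2.0*6 = 13.0000
Minimum tick count = 6; winners = [0, 1]; smallest index = 0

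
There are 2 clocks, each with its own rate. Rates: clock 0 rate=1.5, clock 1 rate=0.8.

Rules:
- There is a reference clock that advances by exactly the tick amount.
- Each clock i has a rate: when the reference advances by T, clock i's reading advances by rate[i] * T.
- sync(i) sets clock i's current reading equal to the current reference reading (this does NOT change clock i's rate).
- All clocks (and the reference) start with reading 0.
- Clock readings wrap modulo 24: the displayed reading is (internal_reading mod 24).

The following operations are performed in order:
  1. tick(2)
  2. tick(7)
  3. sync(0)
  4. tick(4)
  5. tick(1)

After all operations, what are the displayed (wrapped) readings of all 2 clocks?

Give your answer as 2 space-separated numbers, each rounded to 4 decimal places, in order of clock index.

Answer: 16.5000 11.2000

Derivation:
After op 1 tick(2): ref=2.0000 raw=[3.0000 1.6000]
After op 2 tick(7): ref=9.0000 raw=[13.5000 7.2000]
After op 3 sync(0): ref=9.0000 raw=[9.0000 7.2000]
After op 4 tick(4): ref=13.0000 raw=[15.0000 10.4000]
After op 5 tick(1): ref=14.0000 raw=[16.5000 11.2000]
Wrap final raw readings (mod 24): 16.5000 mod 24 = 16.5000; 11.2000 mod 24 = 11.2000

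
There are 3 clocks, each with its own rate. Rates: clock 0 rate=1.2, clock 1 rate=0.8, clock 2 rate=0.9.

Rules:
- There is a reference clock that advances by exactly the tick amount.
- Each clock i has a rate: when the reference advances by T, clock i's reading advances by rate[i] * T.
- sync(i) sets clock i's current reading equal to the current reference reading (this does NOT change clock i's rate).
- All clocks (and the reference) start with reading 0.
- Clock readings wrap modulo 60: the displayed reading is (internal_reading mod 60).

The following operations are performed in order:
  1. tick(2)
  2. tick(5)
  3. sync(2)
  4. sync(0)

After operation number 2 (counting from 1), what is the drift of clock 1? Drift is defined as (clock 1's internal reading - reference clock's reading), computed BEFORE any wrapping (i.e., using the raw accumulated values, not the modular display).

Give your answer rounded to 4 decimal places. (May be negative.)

Answer: -1.4000

Derivation:
After op 1 tick(2): ref=2.0000 raw=[2.4000 1.6000 1.8000]
After op 2 tick(5): ref=7.0000 raw=[8.4000 5.6000 6.3000]
Drift of clock 1 after op 2: 5.6000 - 7.0000 = -1.4000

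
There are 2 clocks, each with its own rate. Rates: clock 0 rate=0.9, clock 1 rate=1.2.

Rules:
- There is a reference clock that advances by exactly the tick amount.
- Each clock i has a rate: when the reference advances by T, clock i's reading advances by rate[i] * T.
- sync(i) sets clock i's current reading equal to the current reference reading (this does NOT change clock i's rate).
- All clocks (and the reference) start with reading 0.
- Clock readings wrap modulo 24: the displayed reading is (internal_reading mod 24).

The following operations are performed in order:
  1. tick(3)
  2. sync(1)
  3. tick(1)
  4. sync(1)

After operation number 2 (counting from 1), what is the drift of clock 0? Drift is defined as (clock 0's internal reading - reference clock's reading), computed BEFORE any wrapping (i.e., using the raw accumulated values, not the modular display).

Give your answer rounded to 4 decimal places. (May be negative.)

After op 1 tick(3): ref=3.0000 raw=[2.7000 3.6000]
After op 2 sync(1): ref=3.0000 raw=[2.7000 3.0000]
Drift of clock 0 after op 2: 2.7000 - 3.0000 = -0.3000

Answer: -0.3000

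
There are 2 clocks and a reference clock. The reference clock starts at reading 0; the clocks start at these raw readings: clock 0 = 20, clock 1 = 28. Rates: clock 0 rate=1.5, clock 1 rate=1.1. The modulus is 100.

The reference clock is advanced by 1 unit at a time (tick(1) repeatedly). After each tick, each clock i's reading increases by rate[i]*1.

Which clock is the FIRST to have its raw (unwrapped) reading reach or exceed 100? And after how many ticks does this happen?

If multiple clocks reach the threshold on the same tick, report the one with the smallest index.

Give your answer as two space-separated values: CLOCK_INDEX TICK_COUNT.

clock 0: start=20, rate=1.5, needs 100-20 = 80; ticks = ceil(80/1.5) = ceil(53.3333) = 54; reading at tick 54 = 20 + 1.5*54 = 101.0000
clock 1: start=28, rate=1.1, needs 100-28 = 72; ticks = ceil(72/1.1) = ceil(65.4545) = 66; reading at tick 66 = 28 + 1.1*66 = 100.6000
Minimum tick count = 54; winners = [0]; smallest index = 0

Answer: 0 54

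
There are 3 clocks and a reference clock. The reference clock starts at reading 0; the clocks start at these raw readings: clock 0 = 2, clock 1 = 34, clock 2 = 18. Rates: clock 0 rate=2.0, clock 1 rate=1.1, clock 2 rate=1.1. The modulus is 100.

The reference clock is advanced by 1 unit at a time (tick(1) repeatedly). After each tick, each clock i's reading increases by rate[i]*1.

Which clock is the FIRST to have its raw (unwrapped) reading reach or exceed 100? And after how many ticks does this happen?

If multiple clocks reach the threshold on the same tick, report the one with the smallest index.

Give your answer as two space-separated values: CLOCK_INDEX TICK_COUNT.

clock 0: start=2, rate=2.0, needs 100-2 = 98; ticks = ceil(98/2.0) = ceil(49.0000) = 49; reading at tick 49 = 2 + 2.0*49 = 100.0000
clock 1: start=34, rate=1.1, needs 100-34 = 66; ticks = ceil(66/1.1) = ceil(60.0000) = 60; reading at tick 60 = 34 + 1.1*60 = 100.0000
clock 2: start=18, rate=1.1, needs 100-18 = 82; ticks = ceil(82/1.1) = ceil(74.5455) = 75; reading at tick 75 = 18 + 1.1*75 = 100.5000
Minimum tick count = 49; winners = [0]; smallest index = 0

Answer: 0 49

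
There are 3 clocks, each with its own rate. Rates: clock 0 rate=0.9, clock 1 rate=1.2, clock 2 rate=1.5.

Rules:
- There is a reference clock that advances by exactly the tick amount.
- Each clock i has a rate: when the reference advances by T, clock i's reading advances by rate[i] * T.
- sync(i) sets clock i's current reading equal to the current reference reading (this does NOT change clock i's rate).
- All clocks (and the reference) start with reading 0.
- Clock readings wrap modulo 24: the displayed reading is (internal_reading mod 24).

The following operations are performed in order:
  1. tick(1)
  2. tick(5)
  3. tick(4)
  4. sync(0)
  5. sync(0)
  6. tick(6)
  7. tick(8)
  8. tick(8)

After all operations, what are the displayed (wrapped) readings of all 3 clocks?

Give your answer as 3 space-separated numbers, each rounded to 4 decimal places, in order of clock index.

After op 1 tick(1): ref=1.0000 raw=[0.9000 1.2000 1.5000]
After op 2 tick(5): ref=6.0000 raw=[5.4000 7.2000 9.0000]
After op 3 tick(4): ref=10.0000 raw=[9.0000 12.0000 15.0000]
After op 4 sync(0): ref=10.0000 raw=[10.0000 12.0000 15.0000]
After op 5 sync(0): ref=10.0000 raw=[10.0000 12.0000 15.0000]
After op 6 tick(6): ref=16.0000 raw=[15.4000 19.2000 24.0000]
After op 7 tick(8): ref=24.0000 raw=[22.6000 28.8000 36.0000]
After op 8 tick(8): ref=32.0000 raw=[29.8000 38.4000 48.0000]
Wrap final raw readings (mod 24): 29.8000 mod 24 = 5.8000; 38.4000 mod 24 = 14.4000; 48.0000 mod 24 = 0.0000

Answer: 5.8000 14.4000 0.0000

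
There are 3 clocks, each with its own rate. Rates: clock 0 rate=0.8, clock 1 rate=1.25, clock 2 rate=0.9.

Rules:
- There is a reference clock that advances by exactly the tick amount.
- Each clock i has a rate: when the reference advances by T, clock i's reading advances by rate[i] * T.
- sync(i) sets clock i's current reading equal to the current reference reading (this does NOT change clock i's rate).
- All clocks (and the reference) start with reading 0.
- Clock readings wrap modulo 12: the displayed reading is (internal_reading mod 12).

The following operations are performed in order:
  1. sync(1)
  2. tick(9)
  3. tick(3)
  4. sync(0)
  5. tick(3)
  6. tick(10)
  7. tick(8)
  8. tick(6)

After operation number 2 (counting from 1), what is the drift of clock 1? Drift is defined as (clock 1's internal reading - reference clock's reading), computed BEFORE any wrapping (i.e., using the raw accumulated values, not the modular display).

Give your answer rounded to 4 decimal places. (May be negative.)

After op 1 sync(1): ref=0.0000 raw=[0.0000 0.0000 0.0000]
After op 2 tick(9): ref=9.0000 raw=[7.2000 11.2500 8.1000]
Drift of clock 1 after op 2: 11.2500 - 9.0000 = 2.2500

Answer: 2.2500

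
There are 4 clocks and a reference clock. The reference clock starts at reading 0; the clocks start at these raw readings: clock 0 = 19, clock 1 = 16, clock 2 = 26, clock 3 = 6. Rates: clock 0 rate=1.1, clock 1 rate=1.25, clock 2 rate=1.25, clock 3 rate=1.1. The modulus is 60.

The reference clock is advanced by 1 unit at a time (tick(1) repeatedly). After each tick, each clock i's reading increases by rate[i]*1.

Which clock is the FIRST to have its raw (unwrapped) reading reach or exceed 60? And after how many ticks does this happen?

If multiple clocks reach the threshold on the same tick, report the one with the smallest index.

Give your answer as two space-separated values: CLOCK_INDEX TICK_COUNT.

Answer: 2 28

Derivation:
clock 0: start=19, rate=1.1, needs 60-19 = 41; ticks = ceil(41/1.1) = ceil(37.2727) = 38; reading at tick 38 = 19 + 1.1*38 = 60.8000
clock 1: start=16, rate=1.25, needs 60-16 = 44; ticks = ceil(44/1.25) = ceil(35.2000) = 36; reading at tick 36 = 16 + 1.25*36 = 61.0000
clock 2: start=26, rate=1.25, needs 60-26 = 34; ticks = ceil(34/1.25) = ceil(27.2000) = 28; reading at tick 28 = 26 + 1.25*28 = 61.0000
clock 3: start=6, rate=1.1, needs 60-6 = 54; ticks = ceil(54/1.1) = ceil(49.0909) = 50; reading at tick 50 = 6 + 1.1*50 = 61.0000
Minimum tick count = 28; winners = [2]; smallest index = 2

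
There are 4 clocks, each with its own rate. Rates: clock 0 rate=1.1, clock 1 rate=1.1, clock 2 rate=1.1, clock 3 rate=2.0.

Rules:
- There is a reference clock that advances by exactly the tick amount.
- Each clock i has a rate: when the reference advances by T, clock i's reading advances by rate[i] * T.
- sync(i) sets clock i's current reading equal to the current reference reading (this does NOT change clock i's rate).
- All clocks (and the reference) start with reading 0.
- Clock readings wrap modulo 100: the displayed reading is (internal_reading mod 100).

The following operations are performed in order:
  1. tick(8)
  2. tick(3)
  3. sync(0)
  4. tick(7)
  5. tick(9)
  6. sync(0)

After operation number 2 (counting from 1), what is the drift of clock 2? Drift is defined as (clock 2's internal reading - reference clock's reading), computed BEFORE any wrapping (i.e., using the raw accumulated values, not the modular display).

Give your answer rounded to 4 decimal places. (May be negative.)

After op 1 tick(8): ref=8.0000 raw=[8.8000 8.8000 8.8000 16.0000]
After op 2 tick(3): ref=11.0000 raw=[12.1000 12.1000 12.1000 22.0000]
Drift of clock 2 after op 2: 12.1000 - 11.0000 = 1.1000

Answer: 1.1000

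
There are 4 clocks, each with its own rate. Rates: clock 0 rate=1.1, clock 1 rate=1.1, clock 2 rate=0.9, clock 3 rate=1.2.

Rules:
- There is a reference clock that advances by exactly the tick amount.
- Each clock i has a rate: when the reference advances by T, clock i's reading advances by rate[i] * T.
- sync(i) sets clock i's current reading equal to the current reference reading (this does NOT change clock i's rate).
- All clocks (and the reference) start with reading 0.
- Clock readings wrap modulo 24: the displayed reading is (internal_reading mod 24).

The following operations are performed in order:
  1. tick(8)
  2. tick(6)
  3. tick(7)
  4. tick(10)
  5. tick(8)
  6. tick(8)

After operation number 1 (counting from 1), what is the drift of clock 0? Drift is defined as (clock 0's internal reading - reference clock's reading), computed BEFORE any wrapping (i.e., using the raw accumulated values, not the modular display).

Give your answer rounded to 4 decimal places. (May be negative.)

After op 1 tick(8): ref=8.0000 raw=[8.8000 8.8000 7.2000 9.6000]
Drift of clock 0 after op 1: 8.8000 - 8.0000 = 0.8000

Answer: 0.8000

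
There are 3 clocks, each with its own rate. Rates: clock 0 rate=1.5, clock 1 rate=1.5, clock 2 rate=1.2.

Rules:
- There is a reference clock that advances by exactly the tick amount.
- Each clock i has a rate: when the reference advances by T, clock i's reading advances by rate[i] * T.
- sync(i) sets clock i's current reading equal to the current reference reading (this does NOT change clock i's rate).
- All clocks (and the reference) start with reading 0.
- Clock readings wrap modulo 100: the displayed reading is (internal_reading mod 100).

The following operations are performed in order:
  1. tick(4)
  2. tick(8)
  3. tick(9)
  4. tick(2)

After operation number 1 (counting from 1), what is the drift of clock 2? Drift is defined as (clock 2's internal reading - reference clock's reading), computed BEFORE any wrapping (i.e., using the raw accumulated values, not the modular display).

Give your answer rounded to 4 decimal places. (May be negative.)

Answer: 0.8000

Derivation:
After op 1 tick(4): ref=4.0000 raw=[6.0000 6.0000 4.8000]
Drift of clock 2 after op 1: 4.8000 - 4.0000 = 0.8000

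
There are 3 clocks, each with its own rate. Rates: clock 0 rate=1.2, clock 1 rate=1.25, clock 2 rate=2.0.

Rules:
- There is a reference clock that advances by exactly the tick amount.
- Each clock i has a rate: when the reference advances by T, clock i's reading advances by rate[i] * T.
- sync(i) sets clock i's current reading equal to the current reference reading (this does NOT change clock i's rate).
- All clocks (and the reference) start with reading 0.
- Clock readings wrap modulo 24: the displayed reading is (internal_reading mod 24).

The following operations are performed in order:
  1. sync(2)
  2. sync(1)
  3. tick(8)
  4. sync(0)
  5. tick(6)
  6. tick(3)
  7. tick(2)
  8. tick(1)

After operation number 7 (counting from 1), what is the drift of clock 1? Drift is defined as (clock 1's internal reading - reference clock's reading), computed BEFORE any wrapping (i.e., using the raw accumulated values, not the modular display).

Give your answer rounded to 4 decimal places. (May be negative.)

After op 1 sync(2): ref=0.0000 raw=[0.0000 0.0000 0.0000]
After op 2 sync(1): ref=0.0000 raw=[0.0000 0.0000 0.0000]
After op 3 tick(8): ref=8.0000 raw=[9.6000 10.0000 16.0000]
After op 4 sync(0): ref=8.0000 raw=[8.0000 10.0000 16.0000]
After op 5 tick(6): ref=14.0000 raw=[15.2000 17.5000 28.0000]
After op 6 tick(3): ref=17.0000 raw=[18.8000 21.2500 34.0000]
After op 7 tick(2): ref=19.0000 raw=[21.2000 23.7500 38.0000]
Drift of clock 1 after op 7: 23.7500 - 19.0000 = 4.7500

Answer: 4.7500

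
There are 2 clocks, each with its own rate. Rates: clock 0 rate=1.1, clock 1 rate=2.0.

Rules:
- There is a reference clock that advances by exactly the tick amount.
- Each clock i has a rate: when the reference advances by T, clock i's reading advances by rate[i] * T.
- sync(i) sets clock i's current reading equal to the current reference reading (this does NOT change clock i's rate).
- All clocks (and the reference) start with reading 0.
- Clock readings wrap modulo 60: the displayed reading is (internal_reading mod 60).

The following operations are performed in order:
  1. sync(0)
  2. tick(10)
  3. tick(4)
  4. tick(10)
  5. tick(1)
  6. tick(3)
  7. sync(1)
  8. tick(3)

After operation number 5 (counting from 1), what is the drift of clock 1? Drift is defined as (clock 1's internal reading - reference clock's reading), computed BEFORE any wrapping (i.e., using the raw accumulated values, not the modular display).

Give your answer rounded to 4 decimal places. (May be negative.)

Answer: 25.0000

Derivation:
After op 1 sync(0): ref=0.0000 raw=[0.0000 0.0000]
After op 2 tick(10): ref=10.0000 raw=[11.0000 20.0000]
After op 3 tick(4): ref=14.0000 raw=[15.4000 28.0000]
After op 4 tick(10): ref=24.0000 raw=[26.4000 48.0000]
After op 5 tick(1): ref=25.0000 raw=[27.5000 50.0000]
Drift of clock 1 after op 5: 50.0000 - 25.0000 = 25.0000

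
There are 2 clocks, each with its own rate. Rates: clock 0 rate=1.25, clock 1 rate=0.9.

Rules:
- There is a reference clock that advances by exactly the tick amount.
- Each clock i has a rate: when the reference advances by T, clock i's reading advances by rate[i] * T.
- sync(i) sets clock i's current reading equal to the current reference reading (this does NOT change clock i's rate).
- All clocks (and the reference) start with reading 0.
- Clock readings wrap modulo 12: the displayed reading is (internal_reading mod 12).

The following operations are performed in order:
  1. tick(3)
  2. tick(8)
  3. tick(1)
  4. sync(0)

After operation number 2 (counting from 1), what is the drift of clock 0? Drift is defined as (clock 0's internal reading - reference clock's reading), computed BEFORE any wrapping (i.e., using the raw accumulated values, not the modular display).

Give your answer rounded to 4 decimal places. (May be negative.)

Answer: 2.7500

Derivation:
After op 1 tick(3): ref=3.0000 raw=[3.7500 2.7000]
After op 2 tick(8): ref=11.0000 raw=[13.7500 9.9000]
Drift of clock 0 after op 2: 13.7500 - 11.0000 = 2.7500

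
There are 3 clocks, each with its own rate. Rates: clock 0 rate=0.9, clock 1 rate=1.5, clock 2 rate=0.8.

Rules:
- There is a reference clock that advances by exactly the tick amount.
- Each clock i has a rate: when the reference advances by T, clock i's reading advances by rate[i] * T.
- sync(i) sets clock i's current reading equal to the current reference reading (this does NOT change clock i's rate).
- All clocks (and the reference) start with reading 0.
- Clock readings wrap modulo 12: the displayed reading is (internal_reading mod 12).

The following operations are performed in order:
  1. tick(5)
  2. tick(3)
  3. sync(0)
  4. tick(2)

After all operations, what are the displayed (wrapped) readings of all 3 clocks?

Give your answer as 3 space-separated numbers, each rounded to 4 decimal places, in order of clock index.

After op 1 tick(5): ref=5.0000 raw=[4.5000 7.5000 4.0000]
After op 2 tick(3): ref=8.0000 raw=[7.2000 12.0000 6.4000]
After op 3 sync(0): ref=8.0000 raw=[8.0000 12.0000 6.4000]
After op 4 tick(2): ref=10.0000 raw=[9.8000 15.0000 8.0000]
Wrap final raw readings (mod 12): 9.8000 mod 12 = 9.8000; 15.0000 mod 12 = 3.0000; 8.0000 mod 12 = 8.0000

Answer: 9.8000 3.0000 8.0000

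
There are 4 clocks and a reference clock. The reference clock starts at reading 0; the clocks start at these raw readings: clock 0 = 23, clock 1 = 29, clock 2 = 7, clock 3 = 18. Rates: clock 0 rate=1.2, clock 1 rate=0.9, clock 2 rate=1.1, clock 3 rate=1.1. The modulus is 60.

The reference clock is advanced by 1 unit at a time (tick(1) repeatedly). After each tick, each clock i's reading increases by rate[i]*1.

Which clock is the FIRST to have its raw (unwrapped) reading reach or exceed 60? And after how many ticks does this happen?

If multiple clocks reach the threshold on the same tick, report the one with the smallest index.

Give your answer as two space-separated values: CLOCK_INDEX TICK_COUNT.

clock 0: start=23, rate=1.2, needs 60-23 = 37; ticks = ceil(37/1.2) = ceil(30.8333) = 31; reading at tick 31 = 23 + 1.2*31 = 60.2000
clock 1: start=29, rate=0.9, needs 60-29 = 31; ticks = ceil(31/0.9) = ceil(34.4444) = 35; reading at tick 35 = 29 + 0.9*35 = 60.5000
clock 2: start=7, rate=1.1, needs 60-7 = 53; ticks = ceil(53/1.1) = ceil(48.1818) = 49; reading at tick 49 = 7 + 1.1*49 = 60.9000
clock 3: start=18, rate=1.1, needs 60-18 = 42; ticks = ceil(42/1.1) = ceil(38.1818) = 39; reading at tick 39 = 18 + 1.1*39 = 60.9000
Minimum tick count = 31; winners = [0]; smallest index = 0

Answer: 0 31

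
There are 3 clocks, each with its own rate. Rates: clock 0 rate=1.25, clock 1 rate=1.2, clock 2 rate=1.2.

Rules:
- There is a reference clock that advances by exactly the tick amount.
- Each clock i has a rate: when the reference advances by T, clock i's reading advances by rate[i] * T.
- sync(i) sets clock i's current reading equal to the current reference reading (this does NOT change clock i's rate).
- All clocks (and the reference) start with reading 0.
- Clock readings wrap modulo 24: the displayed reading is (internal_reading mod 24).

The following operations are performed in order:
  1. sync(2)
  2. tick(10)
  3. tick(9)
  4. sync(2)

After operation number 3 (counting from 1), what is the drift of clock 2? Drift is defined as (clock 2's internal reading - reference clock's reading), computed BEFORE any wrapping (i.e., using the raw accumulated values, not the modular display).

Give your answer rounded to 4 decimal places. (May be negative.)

Answer: 3.8000

Derivation:
After op 1 sync(2): ref=0.0000 raw=[0.0000 0.0000 0.0000]
After op 2 tick(10): ref=10.0000 raw=[12.5000 12.0000 12.0000]
After op 3 tick(9): ref=19.0000 raw=[23.7500 22.8000 22.8000]
Drift of clock 2 after op 3: 22.8000 - 19.0000 = 3.8000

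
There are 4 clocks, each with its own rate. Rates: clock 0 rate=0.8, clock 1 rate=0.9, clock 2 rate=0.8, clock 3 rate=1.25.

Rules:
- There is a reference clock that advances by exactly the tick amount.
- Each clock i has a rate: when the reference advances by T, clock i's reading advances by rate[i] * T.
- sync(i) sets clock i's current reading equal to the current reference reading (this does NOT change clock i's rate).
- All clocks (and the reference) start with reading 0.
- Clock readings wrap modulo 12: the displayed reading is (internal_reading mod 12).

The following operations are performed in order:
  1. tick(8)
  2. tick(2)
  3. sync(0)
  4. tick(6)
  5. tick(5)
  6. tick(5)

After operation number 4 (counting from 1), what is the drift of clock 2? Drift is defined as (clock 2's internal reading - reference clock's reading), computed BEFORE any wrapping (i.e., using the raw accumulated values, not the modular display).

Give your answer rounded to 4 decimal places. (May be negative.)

Answer: -3.2000

Derivation:
After op 1 tick(8): ref=8.0000 raw=[6.4000 7.2000 6.4000 10.0000]
After op 2 tick(2): ref=10.0000 raw=[8.0000 9.0000 8.0000 12.5000]
After op 3 sync(0): ref=10.0000 raw=[10.0000 9.0000 8.0000 12.5000]
After op 4 tick(6): ref=16.0000 raw=[14.8000 14.4000 12.8000 20.0000]
Drift of clock 2 after op 4: 12.8000 - 16.0000 = -3.2000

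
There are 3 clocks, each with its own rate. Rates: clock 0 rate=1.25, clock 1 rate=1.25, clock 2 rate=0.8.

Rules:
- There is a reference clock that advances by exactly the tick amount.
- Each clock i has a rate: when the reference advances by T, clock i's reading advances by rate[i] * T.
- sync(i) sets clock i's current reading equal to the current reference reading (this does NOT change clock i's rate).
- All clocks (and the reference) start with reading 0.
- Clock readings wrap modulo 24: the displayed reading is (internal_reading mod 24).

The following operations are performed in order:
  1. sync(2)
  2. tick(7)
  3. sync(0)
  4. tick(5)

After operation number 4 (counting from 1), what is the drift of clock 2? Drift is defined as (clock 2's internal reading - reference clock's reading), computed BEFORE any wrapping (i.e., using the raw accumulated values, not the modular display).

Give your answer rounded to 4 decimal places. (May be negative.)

Answer: -2.4000

Derivation:
After op 1 sync(2): ref=0.0000 raw=[0.0000 0.0000 0.0000]
After op 2 tick(7): ref=7.0000 raw=[8.7500 8.7500 5.6000]
After op 3 sync(0): ref=7.0000 raw=[7.0000 8.7500 5.6000]
After op 4 tick(5): ref=12.0000 raw=[13.2500 15.0000 9.6000]
Drift of clock 2 after op 4: 9.6000 - 12.0000 = -2.4000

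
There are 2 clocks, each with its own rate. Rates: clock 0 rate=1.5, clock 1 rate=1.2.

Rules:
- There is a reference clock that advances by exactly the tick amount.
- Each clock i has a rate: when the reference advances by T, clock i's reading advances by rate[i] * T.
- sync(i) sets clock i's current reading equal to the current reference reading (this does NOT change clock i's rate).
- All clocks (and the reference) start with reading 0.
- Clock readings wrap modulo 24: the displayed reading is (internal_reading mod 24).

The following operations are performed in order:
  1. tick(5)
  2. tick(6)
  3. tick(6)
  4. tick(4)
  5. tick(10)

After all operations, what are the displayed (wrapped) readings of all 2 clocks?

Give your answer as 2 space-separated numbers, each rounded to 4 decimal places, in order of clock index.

Answer: 22.5000 13.2000

Derivation:
After op 1 tick(5): ref=5.0000 raw=[7.5000 6.0000]
After op 2 tick(6): ref=11.0000 raw=[16.5000 13.2000]
After op 3 tick(6): ref=17.0000 raw=[25.5000 20.4000]
After op 4 tick(4): ref=21.0000 raw=[31.5000 25.2000]
After op 5 tick(10): ref=31.0000 raw=[46.5000 37.2000]
Wrap final raw readings (mod 24): 46.5000 mod 24 = 22.5000; 37.2000 mod 24 = 13.2000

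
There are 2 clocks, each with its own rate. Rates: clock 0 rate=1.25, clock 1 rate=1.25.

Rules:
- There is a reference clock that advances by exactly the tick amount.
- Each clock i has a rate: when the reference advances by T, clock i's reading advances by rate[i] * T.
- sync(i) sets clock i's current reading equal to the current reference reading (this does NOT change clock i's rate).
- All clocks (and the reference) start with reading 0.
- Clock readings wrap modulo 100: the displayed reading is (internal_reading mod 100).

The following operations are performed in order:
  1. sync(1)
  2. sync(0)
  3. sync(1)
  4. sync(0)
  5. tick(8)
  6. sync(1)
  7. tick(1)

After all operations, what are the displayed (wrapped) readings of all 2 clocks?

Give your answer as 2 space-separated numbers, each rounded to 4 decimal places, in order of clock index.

Answer: 11.2500 9.2500

Derivation:
After op 1 sync(1): ref=0.0000 raw=[0.0000 0.0000]
After op 2 sync(0): ref=0.0000 raw=[0.0000 0.0000]
After op 3 sync(1): ref=0.0000 raw=[0.0000 0.0000]
After op 4 sync(0): ref=0.0000 raw=[0.0000 0.0000]
After op 5 tick(8): ref=8.0000 raw=[10.0000 10.0000]
After op 6 sync(1): ref=8.0000 raw=[10.0000 8.0000]
After op 7 tick(1): ref=9.0000 raw=[11.2500 9.2500]
Wrap final raw readings (mod 100): 11.2500 mod 100 = 11.2500; 9.2500 mod 100 = 9.2500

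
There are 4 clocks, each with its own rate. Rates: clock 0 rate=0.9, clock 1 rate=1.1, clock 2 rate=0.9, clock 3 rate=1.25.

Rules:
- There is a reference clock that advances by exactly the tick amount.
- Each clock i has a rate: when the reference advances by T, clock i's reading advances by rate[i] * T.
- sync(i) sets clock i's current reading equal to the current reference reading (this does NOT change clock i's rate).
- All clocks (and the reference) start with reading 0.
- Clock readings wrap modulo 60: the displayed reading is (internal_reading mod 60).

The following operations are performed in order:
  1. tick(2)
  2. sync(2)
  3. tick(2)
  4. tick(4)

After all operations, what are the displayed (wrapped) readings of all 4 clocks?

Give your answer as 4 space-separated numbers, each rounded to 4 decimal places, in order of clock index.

After op 1 tick(2): ref=2.0000 raw=[1.8000 2.2000 1.8000 2.5000]
After op 2 sync(2): ref=2.0000 raw=[1.8000 2.2000 2.0000 2.5000]
After op 3 tick(2): ref=4.0000 raw=[3.6000 4.4000 3.8000 5.0000]
After op 4 tick(4): ref=8.0000 raw=[7.2000 8.8000 7.4000 10.0000]
Wrap final raw readings (mod 60): 7.2000 mod 60 = 7.2000; 8.8000 mod 60 = 8.8000; 7.4000 mod 60 = 7.4000; 10.0000 mod 60 = 10.0000

Answer: 7.2000 8.8000 7.4000 10.0000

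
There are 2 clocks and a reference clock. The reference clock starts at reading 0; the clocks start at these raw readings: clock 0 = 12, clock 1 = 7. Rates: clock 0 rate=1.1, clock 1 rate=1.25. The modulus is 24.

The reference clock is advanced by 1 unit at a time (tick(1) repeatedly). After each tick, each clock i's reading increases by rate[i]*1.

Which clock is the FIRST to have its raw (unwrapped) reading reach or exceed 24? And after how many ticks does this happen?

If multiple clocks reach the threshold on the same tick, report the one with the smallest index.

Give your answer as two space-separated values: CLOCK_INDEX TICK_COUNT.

Answer: 0 11

Derivation:
clock 0: start=12, rate=1.1, needs 24-12 = 12; ticks = ceil(12/1.1) = ceil(10.9091) = 11; reading at tick 11 = 12 + 1.1*11 = 24.1000
clock 1: start=7, rate=1.25, needs 24-7 = 17; ticks = ceil(17/1.25) = ceil(13.6000) = 14; reading at tick 14 = 7 + 1.25*14 = 24.5000
Minimum tick count = 11; winners = [0]; smallest index = 0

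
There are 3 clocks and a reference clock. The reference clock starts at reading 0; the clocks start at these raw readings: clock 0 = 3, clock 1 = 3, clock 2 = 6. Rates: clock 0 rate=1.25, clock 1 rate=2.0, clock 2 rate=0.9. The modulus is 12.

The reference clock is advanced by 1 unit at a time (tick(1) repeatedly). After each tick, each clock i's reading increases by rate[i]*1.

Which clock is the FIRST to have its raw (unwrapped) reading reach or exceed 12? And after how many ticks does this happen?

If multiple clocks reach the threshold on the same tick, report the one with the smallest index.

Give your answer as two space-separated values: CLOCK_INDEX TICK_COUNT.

Answer: 1 5

Derivation:
clock 0: start=3, rate=1.25, needs 12-3 = 9; ticks = ceil(9/1.25) = ceil(7.2000) = 8; reading at tick 8 = 3 + 1.25*8 = 13.0000
clock 1: start=3, rate=2.0, needs 12-3 = 9; ticks = ceil(9/2.0) = ceil(4.5000) = 5; reading at tick 5 = 3 + 2.0*5 = 13.0000
clock 2: start=6, rate=0.9, needs 12-6 = 6; ticks = ceil(6/0.9) = ceil(6.6667) = 7; reading at tick 7 = 6 + 0.9*7 = 12.3000
Minimum tick count = 5; winners = [1]; smallest index = 1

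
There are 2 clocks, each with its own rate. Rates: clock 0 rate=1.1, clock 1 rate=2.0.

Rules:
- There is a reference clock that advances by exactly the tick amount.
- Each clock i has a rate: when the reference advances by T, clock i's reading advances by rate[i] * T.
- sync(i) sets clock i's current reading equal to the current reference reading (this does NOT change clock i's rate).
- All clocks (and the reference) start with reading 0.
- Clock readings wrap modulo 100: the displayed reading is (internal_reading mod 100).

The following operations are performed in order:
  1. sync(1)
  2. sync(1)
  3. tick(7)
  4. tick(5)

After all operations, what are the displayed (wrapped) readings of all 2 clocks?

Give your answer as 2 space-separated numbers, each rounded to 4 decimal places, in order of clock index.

After op 1 sync(1): ref=0.0000 raw=[0.0000 0.0000]
After op 2 sync(1): ref=0.0000 raw=[0.0000 0.0000]
After op 3 tick(7): ref=7.0000 raw=[7.7000 14.0000]
After op 4 tick(5): ref=12.0000 raw=[13.2000 24.0000]
Wrap final raw readings (mod 100): 13.2000 mod 100 = 13.2000; 24.0000 mod 100 = 24.0000

Answer: 13.2000 24.0000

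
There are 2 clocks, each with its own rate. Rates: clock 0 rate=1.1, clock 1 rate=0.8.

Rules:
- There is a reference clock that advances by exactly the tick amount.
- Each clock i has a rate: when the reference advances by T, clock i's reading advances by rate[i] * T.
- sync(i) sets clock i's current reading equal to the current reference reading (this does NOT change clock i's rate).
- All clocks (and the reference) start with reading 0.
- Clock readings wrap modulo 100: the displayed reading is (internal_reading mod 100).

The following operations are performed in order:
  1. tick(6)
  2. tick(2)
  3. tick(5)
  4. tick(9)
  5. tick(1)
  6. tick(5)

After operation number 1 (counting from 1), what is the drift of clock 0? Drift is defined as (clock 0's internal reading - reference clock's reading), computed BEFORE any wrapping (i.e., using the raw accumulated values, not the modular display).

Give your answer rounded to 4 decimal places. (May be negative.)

Answer: 0.6000

Derivation:
After op 1 tick(6): ref=6.0000 raw=[6.6000 4.8000]
Drift of clock 0 after op 1: 6.6000 - 6.0000 = 0.6000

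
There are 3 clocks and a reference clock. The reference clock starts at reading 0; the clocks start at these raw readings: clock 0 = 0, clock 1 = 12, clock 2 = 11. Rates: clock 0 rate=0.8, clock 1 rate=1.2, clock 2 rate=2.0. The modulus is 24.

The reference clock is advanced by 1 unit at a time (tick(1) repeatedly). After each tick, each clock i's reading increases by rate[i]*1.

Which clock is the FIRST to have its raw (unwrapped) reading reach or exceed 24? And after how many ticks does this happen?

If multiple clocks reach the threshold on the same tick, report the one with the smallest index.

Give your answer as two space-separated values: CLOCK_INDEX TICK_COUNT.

clock 0: start=0, rate=0.8, needs 24-0 = 24; ticks = ceil(24/0.8) = ceil(30.0000) = 30; reading at tick 30 = 0 + 0.8*30 = 24.0000
clock 1: start=12, rate=1.2, needs 24-12 = 12; ticks = ceil(12/1.2) = ceil(10.0000) = 10; reading at tick 10 = 12 + 1.2*10 = 24.0000
clock 2: start=11, rate=2.0, needs 24-11 = 13; ticks = ceil(13/2.0) = ceil(6.5000) = 7; reading at tick 7 = 11 + 2.0*7 = 25.0000
Minimum tick count = 7; winners = [2]; smallest index = 2

Answer: 2 7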